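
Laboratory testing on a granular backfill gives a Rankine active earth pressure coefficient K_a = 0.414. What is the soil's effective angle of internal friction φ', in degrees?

K_a = tan²(45° − φ/2) ⇒ 45° − φ/2 = arctan(√0.414) = 32.76°.
φ = 2(45° − 32.76°) = 24.48°.

24.5°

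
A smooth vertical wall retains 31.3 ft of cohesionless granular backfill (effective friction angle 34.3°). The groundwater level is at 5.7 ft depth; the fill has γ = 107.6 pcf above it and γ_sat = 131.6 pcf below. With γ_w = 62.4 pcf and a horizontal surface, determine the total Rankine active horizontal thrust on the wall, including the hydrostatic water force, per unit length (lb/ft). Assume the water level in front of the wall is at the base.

K_a = tan²(45° − φ/2) = 0.2792.
γ' = 131.6 − 62.4 = 69.20 pcf. Depth below WT = 25.6 ft.
σ'_h at WT = K_a γ d_w = 171.2 psf; at base = 171.2 + K_a γ' × 25.6 = 665.8 psf.
P₁ (0–5.7 ft) = ½×171.2×5.7 = 488.0. P₂ (5.7–31.3 ft) = ½(171.2+665.8)×25.6 = 10710.
P_w = ½ γ_w h₂² = 0.5×62.4×25.6² = 20450. Total = 488.0+10710+20450 = 31650 lb/ft.

31600 lb/ft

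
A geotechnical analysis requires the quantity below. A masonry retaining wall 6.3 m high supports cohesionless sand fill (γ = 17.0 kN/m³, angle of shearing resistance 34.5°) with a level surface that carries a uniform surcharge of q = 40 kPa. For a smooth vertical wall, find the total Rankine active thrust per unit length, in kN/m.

163 kN/m

K_a = tan²(45° − φ/2) = 0.2768.
Soil triangle: ½ K_a γ H² = 0.5×0.2768×17.0×6.3² = 93.39 kN/m.
Surcharge rectangle: K_a q H = 0.2768×40×6.3 = 69.76 kN/m.
Total = 93.39 + 69.76 = 163.1 kN/m.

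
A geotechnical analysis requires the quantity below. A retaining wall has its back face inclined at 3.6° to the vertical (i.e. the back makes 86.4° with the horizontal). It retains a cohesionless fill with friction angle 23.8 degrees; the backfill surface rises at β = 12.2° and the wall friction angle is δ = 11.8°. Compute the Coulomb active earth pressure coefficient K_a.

0.503

K_a = sin²(α+φ) / [sin²α · sin(α−δ) · (1 + √{sin(φ+δ)sin(φ−β) / (sin(α−δ)sin(α+β))})²].
With α = 86.4°, φ = 23.8°, δ = 11.8°, β = 12.2°: K_a = 0.5029.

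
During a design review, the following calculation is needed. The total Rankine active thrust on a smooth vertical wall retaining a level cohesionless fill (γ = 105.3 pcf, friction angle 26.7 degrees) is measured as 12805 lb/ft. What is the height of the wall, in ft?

25.3 ft

K_a = 0.3800. P_a = ½ K_a γ H² ⇒ H = √(2P_a/(K_a γ)).
H = √(2×12805/(0.3800×105.3)) = 25.30 ft.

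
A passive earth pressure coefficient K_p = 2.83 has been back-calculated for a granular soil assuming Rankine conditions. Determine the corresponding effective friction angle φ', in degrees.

28.5°

K_p = (1+sin φ)/(1−sin φ) ⇒ sin φ = (K_p − 1)/(K_p + 1) = 0.4778.
φ = arcsin(0.4778) = 28.54°.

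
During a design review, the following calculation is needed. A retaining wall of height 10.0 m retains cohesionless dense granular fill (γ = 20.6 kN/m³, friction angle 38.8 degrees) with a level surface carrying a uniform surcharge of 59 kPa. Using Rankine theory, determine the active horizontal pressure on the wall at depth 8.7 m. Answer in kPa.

K_a = (1 − sin φ)/(1 + sin φ) = 0.2296.
σ_v = γz + q = 20.6 × 8.7 + 59 = 238.2 kPa.
σ_h = K_a σ_v = 0.2296 × 238.2 = 54.68 kPa.

54.7 kPa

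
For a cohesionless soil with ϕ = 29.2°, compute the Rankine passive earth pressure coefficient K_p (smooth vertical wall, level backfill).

2.91

K_p = (1 + sin φ)/(1 − sin φ) = tan²(45° + 29.2°/2) = 2.905.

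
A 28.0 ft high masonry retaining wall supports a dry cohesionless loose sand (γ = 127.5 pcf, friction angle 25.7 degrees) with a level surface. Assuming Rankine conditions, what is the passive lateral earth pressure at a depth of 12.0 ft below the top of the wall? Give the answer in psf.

K_p = (1 + sin φ)/(1 − sin φ) = 2.531.
σ_h = K_p γ z = 2.531 × 127.5 × 12.0 = 3873 psf.

3870 psf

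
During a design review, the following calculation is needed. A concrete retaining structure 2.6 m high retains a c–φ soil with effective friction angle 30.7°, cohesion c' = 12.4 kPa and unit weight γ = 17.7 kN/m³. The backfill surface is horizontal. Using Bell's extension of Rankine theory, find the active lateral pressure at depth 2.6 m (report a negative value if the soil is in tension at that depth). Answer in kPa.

0.795 kPa

K_a = (1 − sin φ)/(1 + sin φ) = 0.3240.
σ_a = K_a γ z − 2c√K_a = 0.3240×17.7×2.6 − 2×12.4×0.5692 = 0.7947 kPa.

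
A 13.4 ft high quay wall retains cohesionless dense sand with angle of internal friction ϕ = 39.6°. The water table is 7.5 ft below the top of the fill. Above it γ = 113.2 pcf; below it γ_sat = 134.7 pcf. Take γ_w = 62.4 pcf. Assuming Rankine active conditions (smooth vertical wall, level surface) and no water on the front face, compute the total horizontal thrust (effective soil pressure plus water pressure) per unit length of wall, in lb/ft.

K_a = tan²(45° − φ/2) = 0.2214.
γ' = 134.7 − 62.4 = 72.30 pcf. Depth below WT = 5.9 ft.
σ'_h at WT = K_a γ d_w = 188.0 psf; at base = 188.0 + K_a γ' × 5.9 = 282.5 psf.
P₁ (0–7.5 ft) = ½×188.0×7.5 = 705.0. P₂ (7.5–13.4 ft) = ½(188.0+282.5)×5.9 = 1388.
P_w = ½ γ_w h₂² = 0.5×62.4×5.9² = 1086. Total = 705.0+1388+1086 = 3179 lb/ft.

3180 lb/ft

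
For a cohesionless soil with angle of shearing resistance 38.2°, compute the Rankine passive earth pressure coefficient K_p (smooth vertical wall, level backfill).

4.24

K_p = (1 + sin φ)/(1 − sin φ) = tan²(45° + 38.2°/2) = 4.241.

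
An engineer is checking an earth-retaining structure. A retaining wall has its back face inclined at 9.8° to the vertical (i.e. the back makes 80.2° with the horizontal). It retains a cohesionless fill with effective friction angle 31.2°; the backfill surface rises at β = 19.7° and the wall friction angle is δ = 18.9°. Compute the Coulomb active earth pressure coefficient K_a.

K_a = sin²(α+φ) / [sin²α · sin(α−δ) · (1 + √{sin(φ+δ)sin(φ−β) / (sin(α−δ)sin(α+β))})²].
With α = 80.2°, φ = 31.2°, δ = 18.9°, β = 19.7°: K_a = 0.5042.

0.504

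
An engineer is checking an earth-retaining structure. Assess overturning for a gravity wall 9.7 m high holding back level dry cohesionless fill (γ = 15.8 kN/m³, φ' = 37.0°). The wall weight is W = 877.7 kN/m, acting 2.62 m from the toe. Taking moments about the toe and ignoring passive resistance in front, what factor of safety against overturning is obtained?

3.85

K_a = tan²(45° − 37.0°/2) = 0.2486.
P_a = ½K_aγH² = 0.5×0.2486×15.8×9.7² = 184.8 kN/m, acting at H/3 = 3.233 m above the base.
Overturning moment M_o = P_a × H/3 = 184.8 × 3.233 = 597.4.
Resisting moment M_r = W × 2.62 = 877.7 × 2.62 = 2300.
FS_overturning = M_r/M_o = 2300/597.4 = 3.849.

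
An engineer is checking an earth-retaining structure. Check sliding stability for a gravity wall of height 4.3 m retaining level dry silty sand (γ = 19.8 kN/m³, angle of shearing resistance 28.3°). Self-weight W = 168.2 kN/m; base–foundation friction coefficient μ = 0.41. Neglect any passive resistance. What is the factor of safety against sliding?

1.06

K_a = tan²(45° − 28.3°/2) = 0.3568.
P_a = ½K_aγH² = 0.5×0.3568×19.8×4.3² = 65.31 kN/m, acting at H/3 = 1.433 m above the base.
FS_sliding = μW / P_a = 0.41×168.2 / 65.31 = 1.056.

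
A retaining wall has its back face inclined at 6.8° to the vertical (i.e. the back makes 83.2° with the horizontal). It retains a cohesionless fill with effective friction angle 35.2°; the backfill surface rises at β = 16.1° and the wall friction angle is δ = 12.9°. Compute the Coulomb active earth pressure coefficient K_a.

0.365

K_a = sin²(α+φ) / [sin²α · sin(α−δ) · (1 + √{sin(φ+δ)sin(φ−β) / (sin(α−δ)sin(α+β))})²].
With α = 83.2°, φ = 35.2°, δ = 12.9°, β = 16.1°: K_a = 0.3646.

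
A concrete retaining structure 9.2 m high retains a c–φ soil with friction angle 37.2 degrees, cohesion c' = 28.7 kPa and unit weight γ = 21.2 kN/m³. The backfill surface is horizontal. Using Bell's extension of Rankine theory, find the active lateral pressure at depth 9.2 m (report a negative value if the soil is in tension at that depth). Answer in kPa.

19.6 kPa

K_a = (1 − sin φ)/(1 + sin φ) = 0.2464.
σ_a = K_a γ z − 2c√K_a = 0.2464×21.2×9.2 − 2×28.7×0.4964 = 19.57 kPa.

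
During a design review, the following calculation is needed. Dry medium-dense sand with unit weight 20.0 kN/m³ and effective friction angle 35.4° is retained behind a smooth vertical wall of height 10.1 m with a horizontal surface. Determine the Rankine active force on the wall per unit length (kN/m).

K_a = tan²(45° − φ/2) = 0.2664.
P_a = ½ K_a γ H² = 0.5 × 0.2664 × 20.0 × 10.1² = 271.8 kN/m.

272 kN/m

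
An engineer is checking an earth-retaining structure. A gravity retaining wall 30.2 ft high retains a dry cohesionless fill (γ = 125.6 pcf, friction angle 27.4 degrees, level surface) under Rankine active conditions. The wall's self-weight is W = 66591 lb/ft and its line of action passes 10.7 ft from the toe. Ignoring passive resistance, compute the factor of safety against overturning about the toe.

3.34

K_a = tan²(45° − 27.4°/2) = 0.3697.
P_a = ½K_aγH² = 0.5×0.3697×125.6×30.2² = 21170 lb/ft, acting at H/3 = 10.07 ft above the base.
Overturning moment M_o = P_a × H/3 = 21170 × 10.07 = 213100.
Resisting moment M_r = W × 10.7 = 66591 × 10.7 = 712500.
FS_overturning = M_r/M_o = 712500/213100 = 3.343.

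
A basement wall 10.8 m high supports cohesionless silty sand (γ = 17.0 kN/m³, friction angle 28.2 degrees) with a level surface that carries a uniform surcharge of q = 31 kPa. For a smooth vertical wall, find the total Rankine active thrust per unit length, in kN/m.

475 kN/m

K_a = tan²(45° − φ/2) = 0.3582.
Soil triangle: ½ K_a γ H² = 0.5×0.3582×17.0×10.8² = 355.1 kN/m.
Surcharge rectangle: K_a q H = 0.3582×31×10.8 = 119.9 kN/m.
Total = 355.1 + 119.9 = 475.0 kN/m.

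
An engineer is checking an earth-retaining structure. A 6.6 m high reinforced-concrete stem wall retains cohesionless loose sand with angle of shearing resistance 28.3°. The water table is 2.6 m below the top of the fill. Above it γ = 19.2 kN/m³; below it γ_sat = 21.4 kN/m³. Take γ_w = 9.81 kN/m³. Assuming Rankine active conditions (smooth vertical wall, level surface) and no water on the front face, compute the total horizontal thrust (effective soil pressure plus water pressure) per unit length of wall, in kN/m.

K_a = tan²(45° − φ/2) = 0.3568.
γ' = 21.4 − 9.81 = 11.59 kN/m³. Depth below WT = 4.0 m.
σ'_h at WT = K_a γ d_w = 17.81 kPa; at base = 17.81 + K_a γ' × 4.0 = 34.35 kPa.
P₁ (0–2.6 m) = ½×17.81×2.6 = 23.15. P₂ (2.6–6.6 m) = ½(17.81+34.35)×4.0 = 104.3.
P_w = ½ γ_w h₂² = 0.5×9.81×4.0² = 78.48. Total = 23.15+104.3+78.48 = 206.0 kN/m.

206 kN/m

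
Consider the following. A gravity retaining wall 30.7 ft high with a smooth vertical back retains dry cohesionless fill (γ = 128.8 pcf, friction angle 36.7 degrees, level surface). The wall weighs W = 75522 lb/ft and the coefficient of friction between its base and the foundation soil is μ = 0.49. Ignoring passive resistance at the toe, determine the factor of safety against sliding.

2.42

K_a = tan²(45° − 36.7°/2) = 0.2519.
P_a = ½K_aγH² = 0.5×0.2519×128.8×30.7² = 15290 lb/ft, acting at H/3 = 10.23 ft above the base.
FS_sliding = μW / P_a = 0.49×75522 / 15290 = 2.421.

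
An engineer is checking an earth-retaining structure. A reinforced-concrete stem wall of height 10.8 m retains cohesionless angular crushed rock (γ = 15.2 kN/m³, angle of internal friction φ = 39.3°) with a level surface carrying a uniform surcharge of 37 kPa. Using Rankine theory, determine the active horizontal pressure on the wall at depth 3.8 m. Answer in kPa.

21.3 kPa

K_a = (1 − sin φ)/(1 + sin φ) = 0.2245.
σ_v = γz + q = 15.2 × 3.8 + 37 = 94.76 kPa.
σ_h = K_a σ_v = 0.2245 × 94.76 = 21.27 kPa.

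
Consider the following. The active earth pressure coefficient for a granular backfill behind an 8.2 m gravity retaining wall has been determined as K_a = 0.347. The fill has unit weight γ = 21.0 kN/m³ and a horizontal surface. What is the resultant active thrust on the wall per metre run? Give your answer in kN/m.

245 kN/m

P = ½ K_a γ H² = 0.5 × 0.347 × 21.0 × 8.2² = 245.0 kN/m.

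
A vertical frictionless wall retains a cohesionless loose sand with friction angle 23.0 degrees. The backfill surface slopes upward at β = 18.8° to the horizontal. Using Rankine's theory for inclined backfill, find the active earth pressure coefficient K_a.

0.588

K_a = cos β · (cos β − √(cos²β − cos²φ)) / (cos β + √(cos²β − cos²φ)).
cos β = 0.9466, cos φ = 0.9205, √(cos²β − cos²φ) = 0.2209.
K_a = 0.9466 × (0.9466 − 0.2209)/(0.9466 + 0.2209) = 0.5884.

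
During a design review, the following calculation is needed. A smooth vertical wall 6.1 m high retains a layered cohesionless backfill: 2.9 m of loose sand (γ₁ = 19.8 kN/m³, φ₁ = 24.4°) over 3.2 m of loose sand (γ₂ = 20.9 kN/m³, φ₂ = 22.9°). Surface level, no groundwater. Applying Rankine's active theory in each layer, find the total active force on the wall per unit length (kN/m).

162 kN/m

K_a1 = tan²(45°−24.4°/2) = 0.4153; K_a2 = tan²(45°−22.9°/2) = 0.4398.
Layer 1: σ at base = K_a1 γ₁ h₁ = 23.85 kPa; P₁ = ½×23.85×2.9 = 34.58.
Layer 2: σ_v at top = γ₁h₁ = 57.42; σ_h top = K_a2×57.42 = 25.25; σ_h base = K_a2×(57.42+20.9×3.2) = 54.66.
P₂ = ½(25.25+54.66)×3.2 = 127.9. Total P_a = 34.58+127.9 = 162.4 kN/m.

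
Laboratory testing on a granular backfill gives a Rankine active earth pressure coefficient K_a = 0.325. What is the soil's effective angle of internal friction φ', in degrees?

30.6°

K_a = tan²(45° − φ/2) ⇒ 45° − φ/2 = arctan(√0.325) = 29.69°.
φ = 2(45° − 29.69°) = 30.63°.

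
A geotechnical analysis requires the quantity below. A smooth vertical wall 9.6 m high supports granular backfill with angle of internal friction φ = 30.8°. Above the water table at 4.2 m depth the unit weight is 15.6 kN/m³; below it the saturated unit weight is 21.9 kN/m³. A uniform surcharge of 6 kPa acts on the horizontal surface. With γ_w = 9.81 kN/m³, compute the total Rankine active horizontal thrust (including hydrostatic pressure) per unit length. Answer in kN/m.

377 kN/m

K_a = tan²(45° − φ/2) = 0.3227.
γ' = 21.9 − 9.81 = 12.09 kN/m³. h₂ = H − d_w = 5.4 m.
σ'_h: at surface K_a·q = 1.936; at WT K_a(q+γd_w) = 23.08; at base K_a(q+γd_w+γ'h₂) = 44.15 kPa.
P₁ = ½(1.936+23.08)×4.2 = 52.54; P₂ = ½(23.08+44.15)×5.4 = 181.5; P_w = ½γ_w h₂² = 143.0.
Total = 52.54+181.5+143.0 = 377.1 kN/m.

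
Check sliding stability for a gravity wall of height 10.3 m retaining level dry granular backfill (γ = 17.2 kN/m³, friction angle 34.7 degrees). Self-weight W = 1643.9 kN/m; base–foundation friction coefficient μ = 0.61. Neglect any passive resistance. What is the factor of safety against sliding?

K_a = tan²(45° − 34.7°/2) = 0.2745.
P_a = ½K_aγH² = 0.5×0.2745×17.2×10.3² = 250.4 kN/m, acting at H/3 = 3.433 m above the base.
FS_sliding = μW / P_a = 0.61×1643.9 / 250.4 = 4.004.

4.00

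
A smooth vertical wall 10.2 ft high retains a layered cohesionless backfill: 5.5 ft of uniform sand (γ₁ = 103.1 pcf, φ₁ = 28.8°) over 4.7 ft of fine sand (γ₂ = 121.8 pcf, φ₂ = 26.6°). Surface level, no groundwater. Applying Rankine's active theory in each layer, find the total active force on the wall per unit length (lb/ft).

2080 lb/ft

K_a1 = tan²(45°−28.8°/2) = 0.3498; K_a2 = tan²(45°−26.6°/2) = 0.3814.
Layer 1: σ at base = K_a1 γ₁ h₁ = 198.3 psf; P₁ = ½×198.3×5.5 = 545.4.
Layer 2: σ_v at top = γ₁h₁ = 567.0; σ_h top = K_a2×567.0 = 216.3; σ_h base = K_a2×(567.0+121.8×4.7) = 434.7.
P₂ = ½(216.3+434.7)×4.7 = 1530. Total P_a = 545.4+1530 = 2075 lb/ft.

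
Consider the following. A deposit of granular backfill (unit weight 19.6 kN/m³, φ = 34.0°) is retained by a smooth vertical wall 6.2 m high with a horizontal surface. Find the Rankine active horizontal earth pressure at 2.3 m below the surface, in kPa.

12.7 kPa

K_a = (1 − sin φ)/(1 + sin φ) = 0.2827.
σ_h = K_a γ z = 0.2827 × 19.6 × 2.3 = 12.74 kPa.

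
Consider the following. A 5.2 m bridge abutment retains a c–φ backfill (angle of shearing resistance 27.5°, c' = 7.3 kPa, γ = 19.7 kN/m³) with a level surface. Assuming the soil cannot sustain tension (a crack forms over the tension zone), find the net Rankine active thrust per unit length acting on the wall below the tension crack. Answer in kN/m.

K_a = 0.3682; √K_a = 0.6068.
Tension-crack depth z_c = 2c/(γ√K_a) = 2×7.3/(19.7×0.6068) = 1.221 m.
σ_a at base = K_a γ H − 2c√K_a = 0.3682×19.7×5.2 − 2×7.3×0.6068 = 28.86 kPa.
P_a = ½ × 28.86 × (H − z_c) = 0.5×28.86×3.979 = 57.42 kN/m.

57.4 kN/m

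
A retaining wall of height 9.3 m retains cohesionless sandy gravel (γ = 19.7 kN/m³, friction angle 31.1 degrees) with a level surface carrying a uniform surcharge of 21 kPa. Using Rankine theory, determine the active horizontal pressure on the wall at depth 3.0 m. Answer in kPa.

25.5 kPa

K_a = (1 − sin φ)/(1 + sin φ) = 0.3188.
σ_v = γz + q = 19.7 × 3.0 + 21 = 80.10 kPa.
σ_h = K_a σ_v = 0.3188 × 80.10 = 25.54 kPa.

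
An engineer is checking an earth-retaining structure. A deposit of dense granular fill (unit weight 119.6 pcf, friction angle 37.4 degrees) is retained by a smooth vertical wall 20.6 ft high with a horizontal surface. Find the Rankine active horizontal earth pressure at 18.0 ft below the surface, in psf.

K_a = (1 − sin φ)/(1 + sin φ) = 0.2443.
σ_h = K_a γ z = 0.2443 × 119.6 × 18.0 = 525.9 psf.

526 psf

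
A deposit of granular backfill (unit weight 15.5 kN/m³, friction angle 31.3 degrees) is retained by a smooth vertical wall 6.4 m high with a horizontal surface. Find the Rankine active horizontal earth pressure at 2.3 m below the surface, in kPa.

11.3 kPa

K_a = (1 − sin φ)/(1 + sin φ) = 0.3162.
σ_h = K_a γ z = 0.3162 × 15.5 × 2.3 = 11.27 kPa.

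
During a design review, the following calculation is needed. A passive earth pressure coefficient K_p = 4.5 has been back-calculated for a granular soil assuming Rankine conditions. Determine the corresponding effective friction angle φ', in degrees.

K_p = (1+sin φ)/(1−sin φ) ⇒ sin φ = (K_p − 1)/(K_p + 1) = 0.6364.
φ = arcsin(0.6364) = 39.52°.

39.5°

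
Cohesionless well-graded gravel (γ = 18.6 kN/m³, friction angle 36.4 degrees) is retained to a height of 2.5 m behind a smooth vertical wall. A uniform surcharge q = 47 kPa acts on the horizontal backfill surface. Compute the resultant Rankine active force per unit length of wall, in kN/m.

K_a = tan²(45° − φ/2) = 0.2552.
Soil triangle: ½ K_a γ H² = 0.5×0.2552×18.6×2.5² = 14.83 kN/m.
Surcharge rectangle: K_a q H = 0.2552×47×2.5 = 29.98 kN/m.
Total = 14.83 + 29.98 = 44.81 kN/m.

44.8 kN/m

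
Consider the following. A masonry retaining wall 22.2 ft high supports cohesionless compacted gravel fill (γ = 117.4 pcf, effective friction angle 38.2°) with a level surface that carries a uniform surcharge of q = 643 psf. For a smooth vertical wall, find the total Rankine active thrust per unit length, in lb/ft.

K_a = tan²(45° − φ/2) = 0.2358.
Soil triangle: ½ K_a γ H² = 0.5×0.2358×117.4×22.2² = 6821 lb/ft.
Surcharge rectangle: K_a q H = 0.2358×643×22.2 = 3366 lb/ft.
Total = 6821 + 3366 = 10190 lb/ft.

10200 lb/ft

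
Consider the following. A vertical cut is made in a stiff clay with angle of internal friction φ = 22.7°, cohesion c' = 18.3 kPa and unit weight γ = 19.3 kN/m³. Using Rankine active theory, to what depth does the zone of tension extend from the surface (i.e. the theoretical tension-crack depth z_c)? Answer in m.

2.85 m

K_a = tan²(45° − 22.7°/2) = 0.4431; √K_a = 0.6657.
The active pressure is zero where K_a γ z = 2c√K_a, so z_c = 2c/(γ√K_a) = 2×18.3/(19.3×0.6657) = 2.849 m.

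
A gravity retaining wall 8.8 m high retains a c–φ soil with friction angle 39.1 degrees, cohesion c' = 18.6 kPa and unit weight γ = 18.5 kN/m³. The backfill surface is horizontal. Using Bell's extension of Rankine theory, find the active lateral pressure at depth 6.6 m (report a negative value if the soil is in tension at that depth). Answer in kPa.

K_a = (1 − sin φ)/(1 + sin φ) = 0.2265.
σ_a = K_a γ z − 2c√K_a = 0.2265×18.5×6.6 − 2×18.6×0.4759 = 9.950 kPa.

9.95 kPa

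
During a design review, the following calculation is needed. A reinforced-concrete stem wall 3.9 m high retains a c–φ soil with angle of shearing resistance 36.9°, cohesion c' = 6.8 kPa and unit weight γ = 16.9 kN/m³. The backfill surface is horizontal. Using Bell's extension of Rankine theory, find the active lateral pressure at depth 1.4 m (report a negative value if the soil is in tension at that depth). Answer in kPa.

K_a = (1 − sin φ)/(1 + sin φ) = 0.2497.
σ_a = K_a γ z − 2c√K_a = 0.2497×16.9×1.4 − 2×6.8×0.4997 = -0.8883 kPa.

-0.888 kPa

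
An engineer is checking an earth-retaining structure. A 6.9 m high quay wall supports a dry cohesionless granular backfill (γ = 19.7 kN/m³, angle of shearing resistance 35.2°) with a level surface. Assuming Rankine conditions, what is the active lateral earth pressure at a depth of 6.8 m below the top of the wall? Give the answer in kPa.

36.0 kPa

K_a = (1 − sin φ)/(1 + sin φ) = 0.2687.
σ_h = K_a γ z = 0.2687 × 19.7 × 6.8 = 35.99 kPa.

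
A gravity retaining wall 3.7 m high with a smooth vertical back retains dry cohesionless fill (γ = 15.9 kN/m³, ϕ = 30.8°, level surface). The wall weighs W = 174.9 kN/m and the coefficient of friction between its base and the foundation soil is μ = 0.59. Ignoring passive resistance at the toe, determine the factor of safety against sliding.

2.94

K_a = tan²(45° − 30.8°/2) = 0.3227.
P_a = ½K_aγH² = 0.5×0.3227×15.9×3.7² = 35.12 kN/m, acting at H/3 = 1.233 m above the base.
FS_sliding = μW / P_a = 0.59×174.9 / 35.12 = 2.938.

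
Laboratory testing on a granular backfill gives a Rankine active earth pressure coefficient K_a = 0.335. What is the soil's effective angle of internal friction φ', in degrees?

29.9°

K_a = tan²(45° − φ/2) ⇒ 45° − φ/2 = arctan(√0.335) = 30.06°.
φ = 2(45° − 30.06°) = 29.88°.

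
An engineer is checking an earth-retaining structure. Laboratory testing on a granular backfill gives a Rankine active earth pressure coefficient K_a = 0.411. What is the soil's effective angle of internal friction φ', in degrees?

24.7°

K_a = tan²(45° − φ/2) ⇒ 45° − φ/2 = arctan(√0.411) = 32.66°.
φ = 2(45° − 32.66°) = 24.67°.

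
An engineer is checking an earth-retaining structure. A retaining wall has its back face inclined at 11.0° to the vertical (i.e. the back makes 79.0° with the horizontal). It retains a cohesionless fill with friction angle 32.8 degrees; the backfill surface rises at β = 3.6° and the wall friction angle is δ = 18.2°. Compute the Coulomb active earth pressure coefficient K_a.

0.371

K_a = sin²(α+φ) / [sin²α · sin(α−δ) · (1 + √{sin(φ+δ)sin(φ−β) / (sin(α−δ)sin(α+β))})²].
With α = 79.0°, φ = 32.8°, δ = 18.2°, β = 3.6°: K_a = 0.3711.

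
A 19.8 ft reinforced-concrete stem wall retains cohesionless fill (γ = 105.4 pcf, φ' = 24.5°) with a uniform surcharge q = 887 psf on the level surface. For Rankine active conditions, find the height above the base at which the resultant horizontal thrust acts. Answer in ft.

8.12 ft

K_a = 0.4137.
Triangular part P₁ = ½K_aγH² = 8548 at H/3 = 6.600 ft; rectangular part P₂ = K_a q H = 7266 at H/2 = 9.900 ft.
ȳ = (P₁·6.600 + P₂·9.900)/(P₁+P₂) = 8.116 ft.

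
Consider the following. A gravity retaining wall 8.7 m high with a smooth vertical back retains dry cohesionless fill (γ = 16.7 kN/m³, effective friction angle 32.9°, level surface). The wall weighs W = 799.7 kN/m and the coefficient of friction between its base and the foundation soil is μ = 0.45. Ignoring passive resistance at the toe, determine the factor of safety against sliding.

K_a = tan²(45° − 32.9°/2) = 0.2960.
P_a = ½K_aγH² = 0.5×0.2960×16.7×8.7² = 187.1 kN/m, acting at H/3 = 2.900 m above the base.
FS_sliding = μW / P_a = 0.45×799.7 / 187.1 = 1.923.

1.92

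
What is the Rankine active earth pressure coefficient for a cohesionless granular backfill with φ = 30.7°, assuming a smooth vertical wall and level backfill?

0.324

K_a = tan²(45° − φ/2) = tan²(29.65°) = 0.3240.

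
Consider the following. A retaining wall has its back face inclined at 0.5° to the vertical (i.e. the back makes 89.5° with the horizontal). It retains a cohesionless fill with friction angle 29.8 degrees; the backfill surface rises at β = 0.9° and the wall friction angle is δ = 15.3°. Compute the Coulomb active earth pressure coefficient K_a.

0.310

K_a = sin²(α+φ) / [sin²α · sin(α−δ) · (1 + √{sin(φ+δ)sin(φ−β) / (sin(α−δ)sin(α+β))})²].
With α = 89.5°, φ = 29.8°, δ = 15.3°, β = 0.9°: K_a = 0.3101.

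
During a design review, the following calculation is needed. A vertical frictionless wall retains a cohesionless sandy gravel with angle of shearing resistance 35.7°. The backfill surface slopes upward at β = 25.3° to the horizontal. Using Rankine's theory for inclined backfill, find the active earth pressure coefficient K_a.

K_a = cos β · (cos β − √(cos²β − cos²φ)) / (cos β + √(cos²β − cos²φ)).
cos β = 0.9041, cos φ = 0.8121, √(cos²β − cos²φ) = 0.3973.
K_a = 0.9041 × (0.9041 − 0.3973)/(0.9041 + 0.3973) = 0.3520.

0.352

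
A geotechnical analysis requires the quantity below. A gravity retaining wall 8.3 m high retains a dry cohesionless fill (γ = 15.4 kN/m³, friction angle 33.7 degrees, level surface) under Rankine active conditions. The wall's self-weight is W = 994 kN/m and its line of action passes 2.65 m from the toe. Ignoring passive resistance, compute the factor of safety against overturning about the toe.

6.27

K_a = tan²(45° − 33.7°/2) = 0.2863.
P_a = ½K_aγH² = 0.5×0.2863×15.4×8.3² = 151.9 kN/m, acting at H/3 = 2.767 m above the base.
Overturning moment M_o = P_a × H/3 = 151.9 × 2.767 = 420.2.
Resisting moment M_r = W × 2.65 = 994 × 2.65 = 2634.
FS_overturning = M_r/M_o = 2634/420.2 = 6.269.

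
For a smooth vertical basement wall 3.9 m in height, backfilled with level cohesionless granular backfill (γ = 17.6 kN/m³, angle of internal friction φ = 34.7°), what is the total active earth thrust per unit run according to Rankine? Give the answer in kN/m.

K_a = tan²(45° − φ/2) = 0.2745.
P_a = ½ K_a γ H² = 0.5 × 0.2745 × 17.6 × 3.9² = 36.74 kN/m.

36.7 kN/m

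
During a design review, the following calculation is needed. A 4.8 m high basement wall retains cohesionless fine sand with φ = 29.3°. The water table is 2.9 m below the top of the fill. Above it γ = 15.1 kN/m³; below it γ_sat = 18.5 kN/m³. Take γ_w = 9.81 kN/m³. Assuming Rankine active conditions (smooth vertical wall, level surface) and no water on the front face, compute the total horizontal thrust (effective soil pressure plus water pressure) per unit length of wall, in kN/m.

73.4 kN/m

K_a = tan²(45° − φ/2) = 0.3428.
γ' = 18.5 − 9.81 = 8.690 kN/m³. Depth below WT = 1.9 m.
σ'_h at WT = K_a γ d_w = 15.01 kPa; at base = 15.01 + K_a γ' × 1.9 = 20.67 kPa.
P₁ (0–2.9 m) = ½×15.01×2.9 = 21.77. P₂ (2.9–4.8 m) = ½(15.01+20.67)×1.9 = 33.90.
P_w = ½ γ_w h₂² = 0.5×9.81×1.9² = 17.71. Total = 21.77+33.90+17.71 = 73.38 kN/m.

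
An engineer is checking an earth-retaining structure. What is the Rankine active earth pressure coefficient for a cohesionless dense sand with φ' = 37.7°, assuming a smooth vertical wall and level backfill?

0.241

K_a = (1 − sin φ)/(1 + sin φ) = (1 − sin 37.7°)/(1 + sin 37.7°) = 0.2411.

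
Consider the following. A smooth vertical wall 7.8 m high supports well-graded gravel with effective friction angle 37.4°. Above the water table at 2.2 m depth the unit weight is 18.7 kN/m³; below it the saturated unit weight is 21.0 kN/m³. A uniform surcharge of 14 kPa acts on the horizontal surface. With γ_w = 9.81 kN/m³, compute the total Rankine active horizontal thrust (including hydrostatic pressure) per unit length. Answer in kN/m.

291 kN/m

K_a = tan²(45° − φ/2) = 0.2443.
γ' = 21.0 − 9.81 = 11.19 kN/m³. h₂ = H − d_w = 5.6 m.
σ'_h: at surface K_a·q = 3.420; at WT K_a(q+γd_w) = 13.47; at base K_a(q+γd_w+γ'h₂) = 28.78 kPa.
P₁ = ½(3.420+13.47)×2.2 = 18.58; P₂ = ½(13.47+28.78)×5.6 = 118.3; P_w = ½γ_w h₂² = 153.8.
Total = 18.58+118.3+153.8 = 290.7 kN/m.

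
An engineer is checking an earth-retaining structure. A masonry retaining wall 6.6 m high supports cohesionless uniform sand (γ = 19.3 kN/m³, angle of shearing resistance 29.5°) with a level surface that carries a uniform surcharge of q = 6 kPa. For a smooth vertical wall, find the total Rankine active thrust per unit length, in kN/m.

K_a = tan²(45° − φ/2) = 0.3401.
Soil triangle: ½ K_a γ H² = 0.5×0.3401×19.3×6.6² = 143.0 kN/m.
Surcharge rectangle: K_a q H = 0.3401×6×6.6 = 13.47 kN/m.
Total = 143.0 + 13.47 = 156.4 kN/m.

156 kN/m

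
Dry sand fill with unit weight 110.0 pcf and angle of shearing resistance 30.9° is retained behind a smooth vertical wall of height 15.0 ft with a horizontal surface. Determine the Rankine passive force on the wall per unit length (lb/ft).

K_p = tan²(45° + φ/2) = 3.111.
P_p = ½ K_p γ H² = 0.5 × 3.111 × 110.0 × 15.0² = 38500 lb/ft.

38500 lb/ft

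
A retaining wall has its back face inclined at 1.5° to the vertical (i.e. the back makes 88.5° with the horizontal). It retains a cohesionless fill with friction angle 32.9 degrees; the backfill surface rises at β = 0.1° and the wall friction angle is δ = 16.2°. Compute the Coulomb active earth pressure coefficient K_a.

0.279

K_a = sin²(α+φ) / [sin²α · sin(α−δ) · (1 + √{sin(φ+δ)sin(φ−β) / (sin(α−δ)sin(α+β))})²].
With α = 88.5°, φ = 32.9°, δ = 16.2°, β = 0.1°: K_a = 0.2792.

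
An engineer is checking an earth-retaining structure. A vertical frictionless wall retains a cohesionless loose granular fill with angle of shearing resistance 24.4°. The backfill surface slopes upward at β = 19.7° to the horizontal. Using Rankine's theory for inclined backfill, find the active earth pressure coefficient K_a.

K_a = cos β · (cos β − √(cos²β − cos²φ)) / (cos β + √(cos²β − cos²φ)).
cos β = 0.9415, cos φ = 0.9107, √(cos²β − cos²φ) = 0.2388.
K_a = 0.9415 × (0.9415 − 0.2388)/(0.9415 + 0.2388) = 0.5605.

0.561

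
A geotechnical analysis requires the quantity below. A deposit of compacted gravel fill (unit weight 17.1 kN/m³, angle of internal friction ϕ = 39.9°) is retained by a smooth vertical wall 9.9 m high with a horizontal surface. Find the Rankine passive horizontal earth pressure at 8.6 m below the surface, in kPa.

673 kPa

K_p = (1 + sin φ)/(1 − sin φ) = 4.578.
σ_h = K_p γ z = 4.578 × 17.1 × 8.6 = 673.2 kPa.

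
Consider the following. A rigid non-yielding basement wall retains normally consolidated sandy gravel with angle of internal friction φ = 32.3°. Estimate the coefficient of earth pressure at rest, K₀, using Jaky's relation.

K₀ = 1 − sin φ' = 1 − sin 32.3° = 0.4656.

0.466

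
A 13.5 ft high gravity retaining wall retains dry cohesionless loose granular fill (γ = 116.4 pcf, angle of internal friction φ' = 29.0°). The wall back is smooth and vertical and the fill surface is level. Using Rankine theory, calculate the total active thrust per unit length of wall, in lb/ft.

K_a = tan²(45° − φ/2) = 0.3470.
P_a = ½ K_a γ H² = 0.5 × 0.3470 × 116.4 × 13.5² = 3680 lb/ft.

3680 lb/ft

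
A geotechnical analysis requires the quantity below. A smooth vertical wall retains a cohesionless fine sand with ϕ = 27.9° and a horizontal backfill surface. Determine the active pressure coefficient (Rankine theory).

0.362

K_a = (1 − sin φ)/(1 + sin φ) = (1 − sin 27.9°)/(1 + sin 27.9°) = 0.3625.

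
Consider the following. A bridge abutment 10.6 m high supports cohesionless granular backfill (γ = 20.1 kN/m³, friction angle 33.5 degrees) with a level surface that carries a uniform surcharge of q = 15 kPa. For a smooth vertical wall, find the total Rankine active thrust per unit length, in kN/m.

K_a = tan²(45° − φ/2) = 0.2887.
Soil triangle: ½ K_a γ H² = 0.5×0.2887×20.1×10.6² = 326.0 kN/m.
Surcharge rectangle: K_a q H = 0.2887×15×10.6 = 45.91 kN/m.
Total = 326.0 + 45.91 = 371.9 kN/m.

372 kN/m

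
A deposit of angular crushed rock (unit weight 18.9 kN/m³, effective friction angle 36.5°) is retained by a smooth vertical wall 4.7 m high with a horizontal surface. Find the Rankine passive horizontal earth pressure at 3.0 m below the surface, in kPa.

223 kPa

K_p = (1 + sin φ)/(1 − sin φ) = 3.936.
σ_h = K_p γ z = 3.936 × 18.9 × 3.0 = 223.2 kPa.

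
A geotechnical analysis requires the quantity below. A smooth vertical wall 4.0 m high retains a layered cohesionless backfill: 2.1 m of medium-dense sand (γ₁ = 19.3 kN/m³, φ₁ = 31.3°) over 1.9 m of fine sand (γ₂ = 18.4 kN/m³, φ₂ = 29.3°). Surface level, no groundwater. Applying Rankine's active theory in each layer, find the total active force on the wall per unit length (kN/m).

K_a1 = tan²(45°−31.3°/2) = 0.3162; K_a2 = tan²(45°−29.3°/2) = 0.3428.
Layer 1: σ at base = K_a1 γ₁ h₁ = 12.82 kPa; P₁ = ½×12.82×2.1 = 13.46.
Layer 2: σ_v at top = γ₁h₁ = 40.53; σ_h top = K_a2×40.53 = 13.90; σ_h base = K_a2×(40.53+18.4×1.9) = 25.88.
P₂ = ½(13.90+25.88)×1.9 = 37.79. Total P_a = 13.46+37.79 = 51.24 kN/m.

51.2 kN/m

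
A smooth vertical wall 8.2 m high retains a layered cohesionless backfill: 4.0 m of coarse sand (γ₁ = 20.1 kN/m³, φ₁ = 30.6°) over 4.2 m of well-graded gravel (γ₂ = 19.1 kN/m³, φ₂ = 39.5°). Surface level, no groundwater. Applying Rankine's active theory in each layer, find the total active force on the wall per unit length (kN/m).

K_a1 = tan²(45°−30.6°/2) = 0.3253; K_a2 = tan²(45°−39.5°/2) = 0.2224.
Layer 1: σ at base = K_a1 γ₁ h₁ = 26.16 kPa; P₁ = ½×26.16×4.0 = 52.32.
Layer 2: σ_v at top = γ₁h₁ = 80.40; σ_h top = K_a2×80.40 = 17.88; σ_h base = K_a2×(80.40+19.1×4.2) = 35.73.
P₂ = ½(17.88+35.73)×4.2 = 112.6. Total P_a = 52.32+112.6 = 164.9 kN/m.

165 kN/m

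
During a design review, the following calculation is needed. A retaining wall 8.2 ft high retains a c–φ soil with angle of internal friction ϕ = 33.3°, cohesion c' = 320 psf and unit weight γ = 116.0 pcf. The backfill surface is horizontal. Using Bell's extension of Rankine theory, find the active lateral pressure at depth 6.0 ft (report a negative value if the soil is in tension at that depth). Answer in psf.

-143 psf

K_a = (1 − sin φ)/(1 + sin φ) = 0.2911.
σ_a = K_a γ z − 2c√K_a = 0.2911×116.0×6.0 − 2×320×0.5396 = -142.7 psf.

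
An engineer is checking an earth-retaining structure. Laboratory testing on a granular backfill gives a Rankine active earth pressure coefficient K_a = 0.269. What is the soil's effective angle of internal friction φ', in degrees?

35.2°

K_a = tan²(45° − φ/2) ⇒ 45° − φ/2 = arctan(√0.269) = 27.41°.
φ = 2(45° − 27.41°) = 35.17°.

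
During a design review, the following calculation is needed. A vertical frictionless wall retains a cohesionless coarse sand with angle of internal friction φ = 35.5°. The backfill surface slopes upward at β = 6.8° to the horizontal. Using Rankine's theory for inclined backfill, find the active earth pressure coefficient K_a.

K_a = cos β · (cos β − √(cos²β − cos²φ)) / (cos β + √(cos²β − cos²φ)).
cos β = 0.9930, cos φ = 0.8141, √(cos²β − cos²φ) = 0.5685.
K_a = 0.9930 × (0.9930 − 0.5685)/(0.9930 + 0.5685) = 0.2699.

0.270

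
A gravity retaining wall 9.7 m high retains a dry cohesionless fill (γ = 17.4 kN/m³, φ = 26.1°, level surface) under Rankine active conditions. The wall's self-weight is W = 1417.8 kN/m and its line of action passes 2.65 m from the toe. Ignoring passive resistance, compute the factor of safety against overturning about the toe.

3.65

K_a = tan²(45° − 26.1°/2) = 0.3889.
P_a = ½K_aγH² = 0.5×0.3889×17.4×9.7² = 318.4 kN/m, acting at H/3 = 3.233 m above the base.
Overturning moment M_o = P_a × H/3 = 318.4 × 3.233 = 1029.
Resisting moment M_r = W × 2.65 = 1417.8 × 2.65 = 3757.
FS_overturning = M_r/M_o = 3757/1029 = 3.650.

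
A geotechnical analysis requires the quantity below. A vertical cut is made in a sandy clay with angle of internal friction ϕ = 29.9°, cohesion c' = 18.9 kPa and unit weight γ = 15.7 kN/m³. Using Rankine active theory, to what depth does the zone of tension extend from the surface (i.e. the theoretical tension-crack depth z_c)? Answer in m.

4.16 m

K_a = tan²(45° − 29.9°/2) = 0.3347; √K_a = 0.5785.
The active pressure is zero where K_a γ z = 2c√K_a, so z_c = 2c/(γ√K_a) = 2×18.9/(15.7×0.5785) = 4.162 m.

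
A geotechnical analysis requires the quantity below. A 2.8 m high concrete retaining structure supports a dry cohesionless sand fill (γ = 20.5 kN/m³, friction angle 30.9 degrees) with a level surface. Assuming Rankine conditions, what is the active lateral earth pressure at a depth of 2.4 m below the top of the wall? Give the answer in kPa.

15.8 kPa

K_a = (1 − sin φ)/(1 + sin φ) = 0.3214.
σ_h = K_a γ z = 0.3214 × 20.5 × 2.4 = 15.81 kPa.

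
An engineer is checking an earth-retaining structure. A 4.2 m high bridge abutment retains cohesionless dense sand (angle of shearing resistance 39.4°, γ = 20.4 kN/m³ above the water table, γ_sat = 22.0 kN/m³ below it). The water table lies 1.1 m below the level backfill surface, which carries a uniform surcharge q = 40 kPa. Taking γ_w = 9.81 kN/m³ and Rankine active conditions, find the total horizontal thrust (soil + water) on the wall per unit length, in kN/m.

116 kN/m

K_a = tan²(45° − φ/2) = 0.2234.
γ' = 22.0 − 9.81 = 12.19 kN/m³. h₂ = H − d_w = 3.1 m.
σ'_h: at surface K_a·q = 8.938; at WT K_a(q+γd_w) = 13.95; at base K_a(q+γd_w+γ'h₂) = 22.40 kPa.
P₁ = ½(8.938+13.95)×1.1 = 12.59; P₂ = ½(13.95+22.40)×3.1 = 56.34; P_w = ½γ_w h₂² = 47.14.
Total = 12.59+56.34+47.14 = 116.1 kN/m.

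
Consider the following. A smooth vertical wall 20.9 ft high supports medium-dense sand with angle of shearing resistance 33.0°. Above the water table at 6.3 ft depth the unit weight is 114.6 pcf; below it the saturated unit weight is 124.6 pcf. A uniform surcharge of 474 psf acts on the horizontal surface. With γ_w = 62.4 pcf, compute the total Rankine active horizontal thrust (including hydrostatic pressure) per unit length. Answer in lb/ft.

15300 lb/ft

K_a = tan²(45° − φ/2) = 0.2948.
γ' = 124.6 − 62.4 = 62.20 pcf. h₂ = H − d_w = 14.6 ft.
σ'_h: at surface K_a·q = 139.7; at WT K_a(q+γd_w) = 352.6; at base K_a(q+γd_w+γ'h₂) = 620.3 psf.
P₁ = ½(139.7+352.6)×6.3 = 1551; P₂ = ½(352.6+620.3)×14.6 = 7102; P_w = ½γ_w h₂² = 6651.
Total = 1551+7102+6651 = 15300 lb/ft.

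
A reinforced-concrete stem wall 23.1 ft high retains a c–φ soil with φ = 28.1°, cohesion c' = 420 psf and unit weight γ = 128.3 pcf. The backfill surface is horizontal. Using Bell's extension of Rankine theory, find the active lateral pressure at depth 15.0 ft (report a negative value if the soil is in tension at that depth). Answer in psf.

K_a = (1 − sin φ)/(1 + sin φ) = 0.3596.
σ_a = K_a γ z − 2c√K_a = 0.3596×128.3×15.0 − 2×420×0.5997 = 188.3 psf.

188 psf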